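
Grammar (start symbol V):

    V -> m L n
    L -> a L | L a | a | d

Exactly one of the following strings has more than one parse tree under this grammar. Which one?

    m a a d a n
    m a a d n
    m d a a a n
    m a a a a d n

m a a d a n: 3 trees
m a a d n: 1 tree
m d a a a n: 1 tree
m a a a a d n: 1 tree

m a a d a n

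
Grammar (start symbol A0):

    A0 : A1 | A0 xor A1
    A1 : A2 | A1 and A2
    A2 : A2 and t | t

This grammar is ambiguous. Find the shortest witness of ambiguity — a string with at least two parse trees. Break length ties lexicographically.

t and t

length 1: no string has ≥2 trees
length 3: t and t has 2 parse trees

Two derivations of t and t:
  A0 ⇒ A1 ⇒ A2 ⇒ A2 and t ⇒ t and t
  A0 ⇒ A1 ⇒ A1 and A2 ⇒ A2 and A2 ⇒ t and A2 ⇒ t and t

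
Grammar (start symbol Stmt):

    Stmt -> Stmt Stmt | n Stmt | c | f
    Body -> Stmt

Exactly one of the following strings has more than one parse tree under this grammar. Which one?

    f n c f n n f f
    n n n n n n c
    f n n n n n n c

f n c f n n f f: 46 trees
n n n n n n c: 1 tree
f n n n n n n c: 1 tree

f n c f n n f f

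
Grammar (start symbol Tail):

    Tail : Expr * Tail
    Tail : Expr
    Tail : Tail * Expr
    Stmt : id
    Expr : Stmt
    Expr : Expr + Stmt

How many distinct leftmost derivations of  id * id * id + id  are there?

Parse trees for id * id * id + id:
  [Tail [Expr [Stmt id]] * [Tail [Expr [Stmt id]] * [Tail [Expr [Expr [Stmt id]] + [Stmt id]]]]]
  [Tail [Expr [Stmt id]] * [Tail [Tail [Expr [Stmt id]]] * [Expr [Expr [Stmt id]] + [Stmt id]]]]
  [Tail [Tail [Expr [Stmt id]] * [Tail [Expr [Stmt id]]]] * [Expr [Expr [Stmt id]] + [Stmt id]]]
  [Tail [Tail [Tail [Expr [Stmt id]]] * [Expr [Stmt id]]] * [Expr [Expr [Stmt id]] + [Stmt id]]]

4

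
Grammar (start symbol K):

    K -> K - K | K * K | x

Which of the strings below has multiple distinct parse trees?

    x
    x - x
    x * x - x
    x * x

x: 1 tree
x - x: 1 tree
x * x - x: 2 trees
x * x: 1 tree

x * x - x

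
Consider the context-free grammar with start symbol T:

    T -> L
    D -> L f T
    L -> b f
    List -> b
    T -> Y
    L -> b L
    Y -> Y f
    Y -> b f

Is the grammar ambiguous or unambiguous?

Ambiguous

Witness: b f

Derivation 1: T ⇒ L ⇒ b f
Derivation 2: T ⇒ Y ⇒ b f

Two distinct leftmost derivations for the same string.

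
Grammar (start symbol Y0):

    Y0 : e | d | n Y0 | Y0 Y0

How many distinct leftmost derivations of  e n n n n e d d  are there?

27

Parse trees for e n n n n e d d (showing first 6 of 27):
  [Y0 [Y0 e] [Y0 n [Y0 n [Y0 n [Y0 n [Y0 [Y0 e] [Y0 [Y0 d] [Y0 d]]]]]]]]
  [Y0 [Y0 e] [Y0 n [Y0 n [Y0 n [Y0 n [Y0 [Y0 [Y0 e] [Y0 d]] [Y0 d]]]]]]]
  [Y0 [Y0 e] [Y0 n [Y0 n [Y0 n [Y0 [Y0 n [Y0 e]] [Y0 [Y0 d] [Y0 d]]]]]]]
  [Y0 [Y0 e] [Y0 n [Y0 n [Y0 n [Y0 [Y0 n [Y0 [Y0 e] [Y0 d]]] [Y0 d]]]]]]
  [Y0 [Y0 e] [Y0 n [Y0 n [Y0 n [Y0 [Y0 [Y0 n [Y0 e]] [Y0 d]] [Y0 d]]]]]]
  [Y0 [Y0 e] [Y0 n [Y0 n [Y0 [Y0 n [Y0 n [Y0 e]]] [Y0 [Y0 d] [Y0 d]]]]]]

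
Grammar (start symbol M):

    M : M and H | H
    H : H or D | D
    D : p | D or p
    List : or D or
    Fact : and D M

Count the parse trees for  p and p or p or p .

Parse trees for p and p or p or p:
  [M [M [H [D p]]] and [H [H [D p]] or [D [D p] or p]]]
  [M [M [H [D p]]] and [H [H [H [D p]] or [D p]] or [D p]]]
  [M [M [H [D p]]] and [H [H [D [D p] or p]] or [D p]]]
  [M [M [H [D p]]] and [H [D [D [D p] or p] or p]]]

4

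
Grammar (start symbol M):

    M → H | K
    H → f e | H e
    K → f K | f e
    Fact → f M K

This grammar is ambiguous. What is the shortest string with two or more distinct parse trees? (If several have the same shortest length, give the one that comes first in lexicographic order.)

f e

length 2: f e has 2 parse trees

Two derivations of f e:
  M ⇒ H ⇒ f e
  M ⇒ K ⇒ f e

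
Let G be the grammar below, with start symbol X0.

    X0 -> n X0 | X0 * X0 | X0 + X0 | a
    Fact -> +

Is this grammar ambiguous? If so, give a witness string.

Ambiguous

Witness: n a * a

Derivation 1: X0 ⇒ n X0 ⇒ n X0 * X0 ⇒ n a * X0 ⇒ n a * a
Derivation 2: X0 ⇒ X0 * X0 ⇒ n X0 * X0 ⇒ n a * X0 ⇒ n a * a

Two distinct leftmost derivations for the same string.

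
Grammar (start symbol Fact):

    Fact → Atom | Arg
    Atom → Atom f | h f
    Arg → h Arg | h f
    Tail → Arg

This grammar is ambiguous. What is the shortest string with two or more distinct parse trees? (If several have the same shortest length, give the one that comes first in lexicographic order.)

h f

length 2: h f has 2 parse trees

Two derivations of h f:
  Fact ⇒ Atom ⇒ h f
  Fact ⇒ Arg ⇒ h f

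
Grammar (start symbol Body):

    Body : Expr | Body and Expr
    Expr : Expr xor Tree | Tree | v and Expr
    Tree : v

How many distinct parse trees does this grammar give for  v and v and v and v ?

8

Parse trees for v and v and v and v:
  [Body [Expr v and [Expr v and [Expr v and [Expr [Tree v]]]]]]
  [Body [Body [Expr [Tree v]]] and [Expr v and [Expr v and [Expr [Tree v]]]]]
  [Body [Body [Expr v and [Expr [Tree v]]]] and [Expr v and [Expr [Tree v]]]]
  [Body [Body [Body [Expr [Tree v]]] and [Expr [Tree v]]] and [Expr v and [Expr [Tree v]]]]
  [Body [Body [Expr v and [Expr v and [Expr [Tree v]]]]] and [Expr [Tree v]]]
  [Body [Body [Body [Expr [Tree v]]] and [Expr v and [Expr [Tree v]]]] and [Expr [Tree v]]]
  [Body [Body [Body [Expr v and [Expr [Tree v]]]] and [Expr [Tree v]]] and [Expr [Tree v]]]
  [Body [Body [Body [Body [Expr [Tree v]]] and [Expr [Tree v]]] and [Expr [Tree v]]] and [Expr [Tree v]]]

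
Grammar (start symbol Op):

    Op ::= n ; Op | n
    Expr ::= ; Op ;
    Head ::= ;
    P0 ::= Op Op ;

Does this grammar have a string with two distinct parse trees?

Unambiguous

(Expr, Head, P0 are unreachable from Op, so their rules don't affect L(Op).) The reachable grammar is A → atom sep A | atom. Each atom is followed by either the separator (recurse) or end-of-string (stop) — no choice point.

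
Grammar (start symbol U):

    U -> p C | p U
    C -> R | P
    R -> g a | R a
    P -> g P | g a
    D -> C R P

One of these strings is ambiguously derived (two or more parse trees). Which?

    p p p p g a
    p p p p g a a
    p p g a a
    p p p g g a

p p p p g a: 2 trees
p p p p g a a: 1 tree
p p g a a: 1 tree
p p p g g a: 1 tree

p p p p g a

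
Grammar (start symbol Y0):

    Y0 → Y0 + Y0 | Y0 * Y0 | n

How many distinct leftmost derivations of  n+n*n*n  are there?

5

Parse trees for n+n*n*n:
  [Y0 [Y0 n] + [Y0 [Y0 n] * [Y0 [Y0 n] * [Y0 n]]]]
  [Y0 [Y0 n] + [Y0 [Y0 [Y0 n] * [Y0 n]] * [Y0 n]]]
  [Y0 [Y0 [Y0 n] + [Y0 n]] * [Y0 [Y0 n] * [Y0 n]]]
  [Y0 [Y0 [Y0 n] + [Y0 [Y0 n] * [Y0 n]]] * [Y0 n]]
  [Y0 [Y0 [Y0 [Y0 n] + [Y0 n]] * [Y0 n]] * [Y0 n]]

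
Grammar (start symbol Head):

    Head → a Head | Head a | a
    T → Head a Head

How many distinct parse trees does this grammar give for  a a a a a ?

Parse trees for a a a a a (showing first 6 of 16):
  [Head a [Head a [Head a [Head a [Head a]]]]]
  [Head a [Head a [Head a [Head [Head a] a]]]]
  [Head a [Head a [Head [Head a [Head a]] a]]]
  [Head a [Head a [Head [Head [Head a] a] a]]]
  [Head a [Head [Head a [Head a [Head a]]] a]]
  [Head a [Head [Head a [Head [Head a] a]] a]]

16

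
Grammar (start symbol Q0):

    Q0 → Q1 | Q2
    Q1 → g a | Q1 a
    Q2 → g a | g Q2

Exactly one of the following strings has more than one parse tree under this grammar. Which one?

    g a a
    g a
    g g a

g a

g a a: 1 tree
g a: 2 trees
g g a: 1 tree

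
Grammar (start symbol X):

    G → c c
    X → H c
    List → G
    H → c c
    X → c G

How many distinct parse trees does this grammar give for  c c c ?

2

Parse trees for c c c:
  [X [H c c] c]
  [X c [G c c]]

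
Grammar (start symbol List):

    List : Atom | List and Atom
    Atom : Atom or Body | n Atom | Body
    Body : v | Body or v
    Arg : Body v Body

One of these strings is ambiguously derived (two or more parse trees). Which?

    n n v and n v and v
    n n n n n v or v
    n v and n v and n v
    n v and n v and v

n n n n n v or v

n n v and n v and v: 1 tree
n n n n n v or v: 7 trees
n v and n v and n v: 1 tree
n v and n v and v: 1 tree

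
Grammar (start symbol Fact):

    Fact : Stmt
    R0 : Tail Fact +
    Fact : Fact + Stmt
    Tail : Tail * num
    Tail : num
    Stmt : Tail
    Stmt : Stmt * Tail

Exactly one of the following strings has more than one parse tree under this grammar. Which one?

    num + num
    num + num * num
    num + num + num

num + num: 1 tree
num + num * num: 2 trees
num + num + num: 1 tree

num + num * num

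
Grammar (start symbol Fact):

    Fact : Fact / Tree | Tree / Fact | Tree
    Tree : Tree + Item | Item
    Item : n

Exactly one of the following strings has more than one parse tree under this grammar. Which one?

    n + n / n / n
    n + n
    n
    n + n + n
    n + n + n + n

n + n / n / n: 4 trees
n + n: 1 tree
n: 1 tree
n + n + n: 1 tree
n + n + n + n: 1 tree

n + n / n / n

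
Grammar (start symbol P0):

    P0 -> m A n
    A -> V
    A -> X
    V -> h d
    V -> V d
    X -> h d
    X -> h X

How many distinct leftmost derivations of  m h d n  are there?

2

Parse trees for m h d n:
  [P0 m [A [V h d]] n]
  [P0 m [A [X h d]] n]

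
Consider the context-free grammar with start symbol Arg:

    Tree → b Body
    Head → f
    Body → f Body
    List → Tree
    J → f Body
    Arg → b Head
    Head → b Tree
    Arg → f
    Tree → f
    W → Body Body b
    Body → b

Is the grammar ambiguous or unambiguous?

(W, List, J are unreachable from Arg, so their rules don't affect L(Arg).) Each reachable nonterminal has at most one production per leading terminal, and all productions are right-linear; the derivation is determined token-by-token.

Unambiguous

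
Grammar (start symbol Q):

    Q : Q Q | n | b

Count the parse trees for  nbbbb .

14

Parse trees for nbbbb (showing first 6 of 14):
  [Q [Q n] [Q [Q b] [Q [Q b] [Q [Q b] [Q b]]]]]
  [Q [Q n] [Q [Q b] [Q [Q [Q b] [Q b]] [Q b]]]]
  [Q [Q n] [Q [Q [Q b] [Q b]] [Q [Q b] [Q b]]]]
  [Q [Q n] [Q [Q [Q b] [Q [Q b] [Q b]]] [Q b]]]
  [Q [Q n] [Q [Q [Q [Q b] [Q b]] [Q b]] [Q b]]]
  [Q [Q [Q n] [Q b]] [Q [Q b] [Q [Q b] [Q b]]]]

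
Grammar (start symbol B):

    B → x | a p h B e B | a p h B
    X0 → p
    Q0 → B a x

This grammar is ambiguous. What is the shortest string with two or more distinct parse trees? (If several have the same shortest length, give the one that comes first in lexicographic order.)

a p h a p h x e x

length 1: no string has ≥2 trees
length 4: no string has ≥2 trees
length 6: no string has ≥2 trees
length 7: no string has ≥2 trees
length 9: a p h a p h x e x has 2 parse trees

Two derivations of a p h a p h x e x:
  B ⇒ a p h B e B ⇒ a p h a p h B e B ⇒ a p h a p h x e B ⇒ a p h a p h x e x
  B ⇒ a p h B ⇒ a p h a p h B e B ⇒ a p h a p h x e B ⇒ a p h a p h x e x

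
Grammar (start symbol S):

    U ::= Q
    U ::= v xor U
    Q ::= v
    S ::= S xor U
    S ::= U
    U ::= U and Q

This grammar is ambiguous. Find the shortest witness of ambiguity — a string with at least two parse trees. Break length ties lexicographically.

v xor v

length 1: no string has ≥2 trees
length 3: v xor v has 2 parse trees

Two derivations of v xor v:
  S ⇒ S xor U ⇒ U xor U ⇒ Q xor U ⇒ v xor U ⇒ v xor Q ⇒ v xor v
  S ⇒ U ⇒ v xor U ⇒ v xor Q ⇒ v xor v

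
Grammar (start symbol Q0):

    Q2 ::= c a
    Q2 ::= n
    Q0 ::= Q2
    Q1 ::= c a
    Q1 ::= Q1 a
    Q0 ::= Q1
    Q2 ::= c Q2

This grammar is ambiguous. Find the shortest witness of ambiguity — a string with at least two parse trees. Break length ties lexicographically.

length 1: no string has ≥2 trees
length 2: c a has 2 parse trees

Two derivations of c a:
  Q0 ⇒ Q2 ⇒ c a
  Q0 ⇒ Q1 ⇒ c a

c a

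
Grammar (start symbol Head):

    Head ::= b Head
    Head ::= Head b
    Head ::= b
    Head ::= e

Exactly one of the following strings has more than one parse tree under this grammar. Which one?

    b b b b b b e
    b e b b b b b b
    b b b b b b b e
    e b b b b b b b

b e b b b b b b

b b b b b b e: 1 tree
b e b b b b b b: 7 trees
b b b b b b b e: 1 tree
e b b b b b b b: 1 tree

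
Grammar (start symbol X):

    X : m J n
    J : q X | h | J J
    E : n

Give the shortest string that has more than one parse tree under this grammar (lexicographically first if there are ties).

m h h h n

length 3: no string has ≥2 trees
length 4: no string has ≥2 trees
length 5: m h h h n has 2 parse trees

Two derivations of m h h h n:
  X ⇒ m J n ⇒ m J J n ⇒ m h J n ⇒ m h J J n ⇒ m h h J n ⇒ m h h h n
  X ⇒ m J n ⇒ m J J n ⇒ m J J J n ⇒ m h J J n ⇒ m h h J n ⇒ m h h h n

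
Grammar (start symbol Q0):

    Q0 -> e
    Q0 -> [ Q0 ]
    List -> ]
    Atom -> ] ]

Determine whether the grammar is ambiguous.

Only Q0 is reachable from Q0; ignoring the rest: Each string is a nest of matched brackets around a single atom. An opening bracket forces the recursive rule; an atom forces the base rule.

Unambiguous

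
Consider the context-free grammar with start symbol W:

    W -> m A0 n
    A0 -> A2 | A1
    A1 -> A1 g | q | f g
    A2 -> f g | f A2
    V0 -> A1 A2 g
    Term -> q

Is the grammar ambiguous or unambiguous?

Ambiguous

Witness: m f g n

Derivation 1: W ⇒ m A0 n ⇒ m A2 n ⇒ m f g n
Derivation 2: W ⇒ m A0 n ⇒ m A1 n ⇒ m f g n

Two distinct leftmost derivations for the same string.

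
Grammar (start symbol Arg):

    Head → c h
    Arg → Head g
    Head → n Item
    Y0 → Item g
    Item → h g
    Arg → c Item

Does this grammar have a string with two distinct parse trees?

Ambiguous

Witness: c h g

Derivation 1: Arg ⇒ Head g ⇒ c h g
Derivation 2: Arg ⇒ c Item ⇒ c h g

Two distinct leftmost derivations for the same string.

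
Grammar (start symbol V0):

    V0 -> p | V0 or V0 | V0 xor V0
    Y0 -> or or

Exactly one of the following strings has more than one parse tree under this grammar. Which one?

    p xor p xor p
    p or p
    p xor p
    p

p xor p xor p: 2 trees
p or p: 1 tree
p xor p: 1 tree
p: 1 tree

p xor p xor p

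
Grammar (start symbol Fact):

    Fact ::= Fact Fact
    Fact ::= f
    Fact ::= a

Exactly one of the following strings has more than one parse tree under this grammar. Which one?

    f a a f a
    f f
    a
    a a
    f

f a a f a: 14 trees
f f: 1 tree
a: 1 tree
a a: 1 tree
f: 1 tree

f a a f a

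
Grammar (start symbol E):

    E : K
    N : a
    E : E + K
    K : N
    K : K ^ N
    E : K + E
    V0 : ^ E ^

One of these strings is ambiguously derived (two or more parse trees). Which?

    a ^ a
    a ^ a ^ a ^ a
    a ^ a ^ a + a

a ^ a ^ a + a

a ^ a: 1 tree
a ^ a ^ a ^ a: 1 tree
a ^ a ^ a + a: 2 trees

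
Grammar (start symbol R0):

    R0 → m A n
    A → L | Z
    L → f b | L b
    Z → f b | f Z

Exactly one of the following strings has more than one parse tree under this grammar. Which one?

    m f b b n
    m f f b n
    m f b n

m f b n

m f b b n: 1 tree
m f f b n: 1 tree
m f b n: 2 trees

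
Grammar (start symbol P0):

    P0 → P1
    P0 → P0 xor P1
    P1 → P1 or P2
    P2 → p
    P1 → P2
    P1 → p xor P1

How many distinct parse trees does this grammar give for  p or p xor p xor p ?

Parse trees for p or p xor p xor p:
  [P0 [P0 [P1 [P1 [P2 p]] or [P2 p]]] xor [P1 p xor [P1 [P2 p]]]]
  [P0 [P0 [P0 [P1 [P1 [P2 p]] or [P2 p]]] xor [P1 [P2 p]]] xor [P1 [P2 p]]]

2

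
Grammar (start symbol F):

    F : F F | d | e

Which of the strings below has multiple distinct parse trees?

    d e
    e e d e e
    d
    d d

d e: 1 tree
e e d e e: 14 trees
d: 1 tree
d d: 1 tree

e e d e e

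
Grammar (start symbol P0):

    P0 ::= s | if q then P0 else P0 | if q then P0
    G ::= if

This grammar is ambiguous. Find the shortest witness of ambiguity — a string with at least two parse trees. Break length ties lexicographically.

length 1: no string has ≥2 trees
length 4: no string has ≥2 trees
length 6: no string has ≥2 trees
length 7: no string has ≥2 trees
length 9: if q then if q then s else s has 2 parse trees

Two derivations of if q then if q then s else s:
  P0 ⇒ if q then P0 else P0 ⇒ if q then if q then P0 else P0 ⇒ if q then if q then s else P0 ⇒ if q then if q then s else s
  P0 ⇒ if q then P0 ⇒ if q then if q then P0 else P0 ⇒ if q then if q then s else P0 ⇒ if q then if q then s else s

if q then if q then s else s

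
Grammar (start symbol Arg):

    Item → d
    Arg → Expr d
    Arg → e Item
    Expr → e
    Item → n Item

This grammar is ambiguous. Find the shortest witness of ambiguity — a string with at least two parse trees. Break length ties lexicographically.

e d

length 2: e d has 2 parse trees

Two derivations of e d:
  Arg ⇒ Expr d ⇒ e d
  Arg ⇒ e Item ⇒ e d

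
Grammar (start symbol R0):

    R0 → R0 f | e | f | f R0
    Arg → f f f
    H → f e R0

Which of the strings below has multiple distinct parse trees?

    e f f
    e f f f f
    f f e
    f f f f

e f f: 1 tree
e f f f f: 1 tree
f f e: 1 tree
f f f f: 8 trees

f f f f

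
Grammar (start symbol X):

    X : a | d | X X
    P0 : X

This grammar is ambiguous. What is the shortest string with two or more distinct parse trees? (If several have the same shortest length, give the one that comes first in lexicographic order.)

a a a

length 1: no string has ≥2 trees
length 2: no string has ≥2 trees
length 3: a a a has 2 parse trees

Two derivations of a a a:
  X ⇒ X X ⇒ a X ⇒ a X X ⇒ a a X ⇒ a a a
  X ⇒ X X ⇒ X X X ⇒ a X X ⇒ a a X ⇒ a a a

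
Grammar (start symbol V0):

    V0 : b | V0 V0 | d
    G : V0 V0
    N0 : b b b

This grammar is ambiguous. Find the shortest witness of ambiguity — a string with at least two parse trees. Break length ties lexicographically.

b b b

length 1: no string has ≥2 trees
length 2: no string has ≥2 trees
length 3: b b b has 2 parse trees

Two derivations of b b b:
  V0 ⇒ V0 V0 ⇒ b V0 ⇒ b V0 V0 ⇒ b b V0 ⇒ b b b
  V0 ⇒ V0 V0 ⇒ V0 V0 V0 ⇒ b V0 V0 ⇒ b b V0 ⇒ b b b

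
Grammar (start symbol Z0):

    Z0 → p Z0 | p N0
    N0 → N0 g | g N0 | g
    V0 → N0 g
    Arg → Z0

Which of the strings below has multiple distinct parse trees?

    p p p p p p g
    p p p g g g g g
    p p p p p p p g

p p p g g g g g

p p p p p p g: 1 tree
p p p g g g g g: 16 trees
p p p p p p p g: 1 tree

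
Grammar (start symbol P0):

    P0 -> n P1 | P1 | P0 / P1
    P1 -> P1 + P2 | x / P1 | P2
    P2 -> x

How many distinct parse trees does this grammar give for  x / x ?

Parse trees for x / x:
  [P0 [P1 x / [P1 [P2 x]]]]
  [P0 [P0 [P1 [P2 x]]] / [P1 [P2 x]]]

2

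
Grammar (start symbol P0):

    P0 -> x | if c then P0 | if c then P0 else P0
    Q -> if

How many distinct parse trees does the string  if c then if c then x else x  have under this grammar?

2

Parse trees for if c then if c then x else x:
  [P0 if c then [P0 if c then [P0 x] else [P0 x]]]
  [P0 if c then [P0 if c then [P0 x]] else [P0 x]]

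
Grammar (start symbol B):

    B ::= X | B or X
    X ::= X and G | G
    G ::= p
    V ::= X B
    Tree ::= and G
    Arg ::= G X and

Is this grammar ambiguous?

Unambiguous

(V, Tree, Arg are unreachable from B, so their rules don't affect L(B).) B → B or X | X  ;  X → X and G | G  — a left-associative chain with G at the bottom. Each string factors uniquely by precedence.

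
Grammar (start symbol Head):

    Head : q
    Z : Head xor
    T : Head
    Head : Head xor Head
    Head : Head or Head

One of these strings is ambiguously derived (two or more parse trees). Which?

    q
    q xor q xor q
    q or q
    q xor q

q: 1 tree
q xor q xor q: 2 trees
q or q: 1 tree
q xor q: 1 tree

q xor q xor q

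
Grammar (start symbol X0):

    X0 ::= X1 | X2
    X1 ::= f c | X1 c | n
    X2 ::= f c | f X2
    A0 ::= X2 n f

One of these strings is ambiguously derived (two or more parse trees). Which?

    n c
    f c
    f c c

n c: 1 tree
f c: 2 trees
f c c: 1 tree

f c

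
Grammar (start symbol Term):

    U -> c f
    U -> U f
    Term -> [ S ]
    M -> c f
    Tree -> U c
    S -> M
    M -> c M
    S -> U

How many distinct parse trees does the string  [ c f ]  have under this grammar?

2

Parse trees for [ c f ]:
  [Term [ [S [M c f]] ]]
  [Term [ [S [U c f]] ]]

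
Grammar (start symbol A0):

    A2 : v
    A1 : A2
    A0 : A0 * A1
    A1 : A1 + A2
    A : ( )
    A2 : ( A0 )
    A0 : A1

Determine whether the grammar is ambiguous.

Only A0, A1, A2 are reachable from A0; ignoring the rest: The grammar is stratified — A0 handles '*' (left-recursive), A1 handles '+', A2 atoms. Each operator has a fixed associativity and precedence level, so every string has one parse.

Unambiguous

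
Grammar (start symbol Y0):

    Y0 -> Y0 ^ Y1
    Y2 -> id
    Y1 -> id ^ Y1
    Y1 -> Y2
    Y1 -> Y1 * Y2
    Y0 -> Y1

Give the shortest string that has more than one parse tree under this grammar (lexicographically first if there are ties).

length 1: no string has ≥2 trees
length 3: id ^ id has 2 parse trees

Two derivations of id ^ id:
  Y0 ⇒ Y0 ^ Y1 ⇒ Y1 ^ Y1 ⇒ Y2 ^ Y1 ⇒ id ^ Y1 ⇒ id ^ Y2 ⇒ id ^ id
  Y0 ⇒ Y1 ⇒ id ^ Y1 ⇒ id ^ Y2 ⇒ id ^ id

id ^ id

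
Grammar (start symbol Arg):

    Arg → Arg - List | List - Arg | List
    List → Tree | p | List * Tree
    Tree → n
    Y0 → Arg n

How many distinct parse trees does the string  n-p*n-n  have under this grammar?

4

Parse trees for n-p*n-n:
  [Arg [Arg [Arg [List [Tree n]]] - [List [List p] * [Tree n]]] - [List [Tree n]]]
  [Arg [Arg [List [Tree n]] - [Arg [List [List p] * [Tree n]]]] - [List [Tree n]]]
  [Arg [List [Tree n]] - [Arg [Arg [List [List p] * [Tree n]]] - [List [Tree n]]]]
  [Arg [List [Tree n]] - [Arg [List [List p] * [Tree n]] - [Arg [List [Tree n]]]]]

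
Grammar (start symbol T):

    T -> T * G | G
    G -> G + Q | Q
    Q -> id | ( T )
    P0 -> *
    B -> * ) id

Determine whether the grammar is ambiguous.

Unambiguous

(P0, B are unreachable from T, so their rules don't affect L(T).) T → T * G | G  ;  G → G + Q | Q  — a left-associative chain with Q at the bottom. Each string factors uniquely by precedence.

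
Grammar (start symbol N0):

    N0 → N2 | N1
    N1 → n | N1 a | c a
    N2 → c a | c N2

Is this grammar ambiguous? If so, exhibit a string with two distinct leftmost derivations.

Ambiguous

Witness: c a

Derivation 1: N0 ⇒ N2 ⇒ c a
Derivation 2: N0 ⇒ N1 ⇒ c a

Two distinct leftmost derivations for the same string.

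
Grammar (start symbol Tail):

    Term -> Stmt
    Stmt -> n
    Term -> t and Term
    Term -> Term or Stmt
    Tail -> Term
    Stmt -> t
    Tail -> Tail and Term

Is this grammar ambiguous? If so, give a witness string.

Witness: t and n

Derivation 1: Tail ⇒ Term ⇒ t and Term ⇒ t and Stmt ⇒ t and n
Derivation 2: Tail ⇒ Tail and Term ⇒ Term and Term ⇒ Stmt and Term ⇒ t and Term ⇒ t and Stmt ⇒ t and n

Two distinct leftmost derivations for the same string.

Ambiguous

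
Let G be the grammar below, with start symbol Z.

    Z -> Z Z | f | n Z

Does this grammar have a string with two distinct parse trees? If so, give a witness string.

Ambiguous

Witness: f f f

Derivation 1: Z ⇒ Z Z ⇒ Z Z Z ⇒ f Z Z ⇒ f f Z ⇒ f f f
Derivation 2: Z ⇒ Z Z ⇒ f Z ⇒ f Z Z ⇒ f f Z ⇒ f f f

Two distinct leftmost derivations for the same string.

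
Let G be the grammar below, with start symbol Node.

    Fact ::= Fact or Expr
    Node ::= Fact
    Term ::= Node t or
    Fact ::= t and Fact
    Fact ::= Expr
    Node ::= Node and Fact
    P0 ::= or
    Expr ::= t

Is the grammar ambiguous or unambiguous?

Ambiguous

Witness: t and t

Derivation 1: Node ⇒ Fact ⇒ t and Fact ⇒ t and Expr ⇒ t and t
Derivation 2: Node ⇒ Node and Fact ⇒ Fact and Fact ⇒ Expr and Fact ⇒ t and Fact ⇒ t and Expr ⇒ t and t

Two distinct leftmost derivations for the same string.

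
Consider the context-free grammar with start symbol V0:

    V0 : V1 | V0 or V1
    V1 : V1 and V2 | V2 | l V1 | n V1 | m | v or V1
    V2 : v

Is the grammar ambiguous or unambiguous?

Ambiguous

Witness: v or m

Derivation 1: V0 ⇒ V1 ⇒ v or V1 ⇒ v or m
Derivation 2: V0 ⇒ V0 or V1 ⇒ V1 or V1 ⇒ V2 or V1 ⇒ v or V1 ⇒ v or m

Two distinct leftmost derivations for the same string.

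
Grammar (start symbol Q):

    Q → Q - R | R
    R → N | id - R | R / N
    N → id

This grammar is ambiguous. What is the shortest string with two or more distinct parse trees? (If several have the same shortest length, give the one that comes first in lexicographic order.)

id - id

length 1: no string has ≥2 trees
length 3: id - id has 2 parse trees

Two derivations of id - id:
  Q ⇒ Q - R ⇒ R - R ⇒ N - R ⇒ id - R ⇒ id - N ⇒ id - id
  Q ⇒ R ⇒ id - R ⇒ id - N ⇒ id - id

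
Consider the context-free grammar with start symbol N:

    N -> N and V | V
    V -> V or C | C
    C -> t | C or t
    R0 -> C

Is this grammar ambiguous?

Ambiguous

Witness: t or t

Derivation 1: N ⇒ V ⇒ V or C ⇒ C or C ⇒ t or C ⇒ t or t
Derivation 2: N ⇒ V ⇒ C ⇒ C or t ⇒ t or t

Two distinct leftmost derivations for the same string.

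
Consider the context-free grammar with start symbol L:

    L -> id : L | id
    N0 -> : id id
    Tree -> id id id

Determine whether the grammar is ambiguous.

Unambiguous

(N0, Tree are unreachable from L, so their rules don't affect L(L).) The reachable grammar is A → atom sep A | atom. Each atom is followed by either the separator (recurse) or end-of-string (stop) — no choice point.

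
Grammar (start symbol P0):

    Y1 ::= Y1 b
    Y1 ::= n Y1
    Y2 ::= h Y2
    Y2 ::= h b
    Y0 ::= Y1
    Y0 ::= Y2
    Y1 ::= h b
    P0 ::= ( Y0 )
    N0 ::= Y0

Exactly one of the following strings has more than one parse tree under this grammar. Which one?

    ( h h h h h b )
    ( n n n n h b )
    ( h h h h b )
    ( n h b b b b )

( h h h h h b ): 1 tree
( n n n n h b ): 1 tree
( h h h h b ): 1 tree
( n h b b b b ): 4 trees

( n h b b b b )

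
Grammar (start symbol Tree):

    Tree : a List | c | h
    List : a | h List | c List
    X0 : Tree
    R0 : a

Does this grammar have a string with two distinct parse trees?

Unambiguous

(X0, R0 are unreachable from Tree, so their rules don't affect L(Tree).) The reachable rules are right-linear with at most one rule per (nonterminal, next-terminal) pair. Each input token forces the next rule, so parsing is deterministic.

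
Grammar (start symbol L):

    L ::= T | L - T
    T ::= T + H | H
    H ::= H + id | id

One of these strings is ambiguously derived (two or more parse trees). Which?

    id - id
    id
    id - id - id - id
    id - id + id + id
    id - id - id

id - id: 1 tree
id: 1 tree
id - id - id - id: 1 tree
id - id + id + id: 4 trees
id - id - id: 1 tree

id - id + id + id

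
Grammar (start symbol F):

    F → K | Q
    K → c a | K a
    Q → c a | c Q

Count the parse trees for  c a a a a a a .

Parse trees for c a a a a a a:
  [F [K [K [K [K [K [K c a] a] a] a] a] a]]

1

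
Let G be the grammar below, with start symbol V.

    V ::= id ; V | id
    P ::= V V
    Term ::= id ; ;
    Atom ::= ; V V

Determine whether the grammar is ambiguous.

Unambiguous

Only V is reachable from V; ignoring the rest: The reachable grammar is A → atom sep A | atom. Each atom is followed by either the separator (recurse) or end-of-string (stop) — no choice point.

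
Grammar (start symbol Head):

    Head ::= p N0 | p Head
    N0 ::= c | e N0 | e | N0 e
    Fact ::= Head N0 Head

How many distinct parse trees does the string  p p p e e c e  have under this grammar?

3

Parse trees for p p p e e c e:
  [Head p [Head p [Head p [N0 e [N0 e [N0 [N0 c] e]]]]]]
  [Head p [Head p [Head p [N0 e [N0 [N0 e [N0 c]] e]]]]]
  [Head p [Head p [Head p [N0 [N0 e [N0 e [N0 c]]] e]]]]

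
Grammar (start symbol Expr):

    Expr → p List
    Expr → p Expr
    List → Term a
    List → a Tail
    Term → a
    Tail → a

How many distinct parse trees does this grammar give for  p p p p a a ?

2

Parse trees for p p p p a a:
  [Expr p [Expr p [Expr p [Expr p [List [Term a] a]]]]]
  [Expr p [Expr p [Expr p [Expr p [List a [Tail a]]]]]]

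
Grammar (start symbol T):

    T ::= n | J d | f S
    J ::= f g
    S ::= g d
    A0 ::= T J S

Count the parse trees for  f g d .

Parse trees for f g d:
  [T [J f g] d]
  [T f [S g d]]

2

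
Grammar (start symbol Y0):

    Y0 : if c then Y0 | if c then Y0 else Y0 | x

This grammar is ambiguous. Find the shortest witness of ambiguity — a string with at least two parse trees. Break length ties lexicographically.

length 1: no string has ≥2 trees
length 4: no string has ≥2 trees
length 6: no string has ≥2 trees
length 7: no string has ≥2 trees
length 9: if c then if c then x else x has 2 parse trees

Two derivations of if c then if c then x else x:
  Y0 ⇒ if c then Y0 ⇒ if c then if c then Y0 else Y0 ⇒ if c then if c then x else Y0 ⇒ if c then if c then x else x
  Y0 ⇒ if c then Y0 else Y0 ⇒ if c then if c then Y0 else Y0 ⇒ if c then if c then x else Y0 ⇒ if c then if c then x else x

if c then if c then x else x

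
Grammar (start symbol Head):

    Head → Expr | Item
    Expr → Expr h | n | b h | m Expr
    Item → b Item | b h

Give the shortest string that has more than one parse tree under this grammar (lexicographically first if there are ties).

length 1: no string has ≥2 trees
length 2: b h has 2 parse trees

Two derivations of b h:
  Head ⇒ Expr ⇒ b h
  Head ⇒ Item ⇒ b h

b h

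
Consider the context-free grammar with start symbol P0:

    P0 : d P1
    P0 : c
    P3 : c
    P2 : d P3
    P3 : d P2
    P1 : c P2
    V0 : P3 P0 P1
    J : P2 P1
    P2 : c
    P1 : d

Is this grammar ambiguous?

Only P0, P1, P2, P3 are reachable from P0; ignoring the rest: Each reachable nonterminal has at most one production per leading terminal, and all productions are right-linear; the derivation is determined token-by-token.

Unambiguous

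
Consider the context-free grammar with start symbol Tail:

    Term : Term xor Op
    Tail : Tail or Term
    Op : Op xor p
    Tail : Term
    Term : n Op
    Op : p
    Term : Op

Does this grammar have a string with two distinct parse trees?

Ambiguous

Witness: p xor p

Derivation 1: Tail ⇒ Term ⇒ Term xor Op ⇒ Op xor Op ⇒ p xor Op ⇒ p xor p
Derivation 2: Tail ⇒ Term ⇒ Op ⇒ Op xor p ⇒ p xor p

Two distinct leftmost derivations for the same string.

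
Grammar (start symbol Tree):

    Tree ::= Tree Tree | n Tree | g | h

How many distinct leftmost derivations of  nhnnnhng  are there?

Parse trees for nhnnnhng (showing first 6 of 11):
  [Tree [Tree n [Tree h]] [Tree [Tree n [Tree n [Tree n [Tree h]]]] [Tree n [Tree g]]]]
  [Tree [Tree n [Tree h]] [Tree n [Tree [Tree n [Tree n [Tree h]]] [Tree n [Tree g]]]]]
  [Tree [Tree n [Tree h]] [Tree n [Tree n [Tree [Tree n [Tree h]] [Tree n [Tree g]]]]]]
  [Tree [Tree n [Tree h]] [Tree n [Tree n [Tree n [Tree [Tree h] [Tree n [Tree g]]]]]]]
  [Tree [Tree [Tree n [Tree h]] [Tree n [Tree n [Tree n [Tree h]]]]] [Tree n [Tree g]]]
  [Tree [Tree n [Tree [Tree h] [Tree n [Tree n [Tree n [Tree h]]]]]] [Tree n [Tree g]]]

11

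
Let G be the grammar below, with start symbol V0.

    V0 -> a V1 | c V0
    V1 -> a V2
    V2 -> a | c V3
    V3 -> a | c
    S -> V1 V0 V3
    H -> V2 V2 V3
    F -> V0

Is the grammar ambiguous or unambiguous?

(S, H, F are unreachable from V0, so their rules don't affect L(V0).) Each reachable nonterminal has at most one production per leading terminal, and all productions are right-linear; the derivation is determined token-by-token.

Unambiguous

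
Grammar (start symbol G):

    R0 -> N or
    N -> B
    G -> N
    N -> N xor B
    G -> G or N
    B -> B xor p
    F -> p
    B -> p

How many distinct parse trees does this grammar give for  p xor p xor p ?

Parse trees for p xor p xor p:
  [G [N [B [B [B p] xor p] xor p]]]
  [G [N [N [B p]] xor [B [B p] xor p]]]
  [G [N [N [B [B p] xor p]] xor [B p]]]
  [G [N [N [N [B p]] xor [B p]] xor [B p]]]

4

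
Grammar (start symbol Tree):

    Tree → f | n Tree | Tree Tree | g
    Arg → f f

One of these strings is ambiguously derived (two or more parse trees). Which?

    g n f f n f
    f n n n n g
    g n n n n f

g n f f n f: 9 trees
f n n n n g: 1 tree
g n n n n f: 1 tree

g n f f n f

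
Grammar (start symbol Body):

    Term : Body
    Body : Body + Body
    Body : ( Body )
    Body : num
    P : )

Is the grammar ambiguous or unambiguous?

Ambiguous

Witness: num + num + num

Derivation 1: Body ⇒ Body + Body ⇒ Body + Body + Body ⇒ num + Body + Body ⇒ num + num + Body ⇒ num + num + num
Derivation 2: Body ⇒ Body + Body ⇒ num + Body ⇒ num + Body + Body ⇒ num + num + Body ⇒ num + num + num

Two distinct leftmost derivations for the same string.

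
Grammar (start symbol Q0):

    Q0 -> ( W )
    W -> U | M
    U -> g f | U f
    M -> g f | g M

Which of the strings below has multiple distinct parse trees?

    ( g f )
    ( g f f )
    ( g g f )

( g f )

( g f ): 2 trees
( g f f ): 1 tree
( g g f ): 1 tree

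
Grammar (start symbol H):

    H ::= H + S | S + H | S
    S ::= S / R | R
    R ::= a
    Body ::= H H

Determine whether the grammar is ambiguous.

Ambiguous

Witness: a + a

Derivation 1: H ⇒ H + S ⇒ S + S ⇒ R + S ⇒ a + S ⇒ a + R ⇒ a + a
Derivation 2: H ⇒ S + H ⇒ R + H ⇒ a + H ⇒ a + S ⇒ a + R ⇒ a + a

Two distinct leftmost derivations for the same string.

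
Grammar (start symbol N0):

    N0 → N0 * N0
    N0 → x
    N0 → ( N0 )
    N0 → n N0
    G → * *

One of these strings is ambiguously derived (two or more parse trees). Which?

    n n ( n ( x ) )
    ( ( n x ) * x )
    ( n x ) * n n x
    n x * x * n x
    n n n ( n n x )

n x * x * n x

n n ( n ( x ) ): 1 tree
( ( n x ) * x ): 1 tree
( n x ) * n n x: 1 tree
n x * x * n x: 5 trees
n n n ( n n x ): 1 tree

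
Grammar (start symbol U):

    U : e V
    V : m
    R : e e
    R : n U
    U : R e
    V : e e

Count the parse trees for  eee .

2

Parse trees for eee:
  [U e [V e e]]
  [U [R e e] e]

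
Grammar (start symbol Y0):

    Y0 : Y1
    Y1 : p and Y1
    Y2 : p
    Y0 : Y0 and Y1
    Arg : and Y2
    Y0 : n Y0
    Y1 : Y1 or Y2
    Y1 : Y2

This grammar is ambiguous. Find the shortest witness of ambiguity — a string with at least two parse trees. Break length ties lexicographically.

length 1: no string has ≥2 trees
length 2: no string has ≥2 trees
length 3: p and p has 2 parse trees

Two derivations of p and p:
  Y0 ⇒ Y1 ⇒ p and Y1 ⇒ p and Y2 ⇒ p and p
  Y0 ⇒ Y0 and Y1 ⇒ Y1 and Y1 ⇒ Y2 and Y1 ⇒ p and Y1 ⇒ p and Y2 ⇒ p and p

p and p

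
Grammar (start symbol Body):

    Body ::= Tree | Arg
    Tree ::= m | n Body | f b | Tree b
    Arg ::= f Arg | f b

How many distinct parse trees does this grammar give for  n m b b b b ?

5

Parse trees for n m b b b b:
  [Body [Tree n [Body [Tree [Tree [Tree [Tree [Tree m] b] b] b] b]]]]
  [Body [Tree [Tree n [Body [Tree [Tree [Tree [Tree m] b] b] b]]] b]]
  [Body [Tree [Tree [Tree n [Body [Tree [Tree [Tree m] b] b]]] b] b]]
  [Body [Tree [Tree [Tree [Tree n [Body [Tree [Tree m] b]]] b] b] b]]
  [Body [Tree [Tree [Tree [Tree [Tree n [Body [Tree m]]] b] b] b] b]]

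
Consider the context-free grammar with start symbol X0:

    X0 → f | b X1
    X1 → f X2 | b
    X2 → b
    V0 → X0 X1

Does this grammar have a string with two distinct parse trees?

(V0 is unreachable from X0, so its rules don't affect L(X0).) Each reachable nonterminal has at most one production per leading terminal, and all productions are right-linear; the derivation is determined token-by-token.

Unambiguous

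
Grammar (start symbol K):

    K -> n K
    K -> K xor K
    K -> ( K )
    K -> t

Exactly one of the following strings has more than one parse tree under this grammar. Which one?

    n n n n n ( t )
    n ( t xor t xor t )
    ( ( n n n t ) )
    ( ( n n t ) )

n n n n n ( t ): 1 tree
n ( t xor t xor t ): 2 trees
( ( n n n t ) ): 1 tree
( ( n n t ) ): 1 tree

n ( t xor t xor t )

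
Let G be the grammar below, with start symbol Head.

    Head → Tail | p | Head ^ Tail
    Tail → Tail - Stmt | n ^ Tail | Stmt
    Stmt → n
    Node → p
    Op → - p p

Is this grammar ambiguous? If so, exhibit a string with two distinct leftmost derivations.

Witness: n ^ n

Derivation 1: Head ⇒ Tail ⇒ n ^ Tail ⇒ n ^ Stmt ⇒ n ^ n
Derivation 2: Head ⇒ Head ^ Tail ⇒ Tail ^ Tail ⇒ Stmt ^ Tail ⇒ n ^ Tail ⇒ n ^ Stmt ⇒ n ^ n

Two distinct leftmost derivations for the same string.

Ambiguous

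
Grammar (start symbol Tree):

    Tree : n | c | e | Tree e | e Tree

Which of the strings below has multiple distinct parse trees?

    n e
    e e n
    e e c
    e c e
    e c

e c e

n e: 1 tree
e e n: 1 tree
e e c: 1 tree
e c e: 2 trees
e c: 1 tree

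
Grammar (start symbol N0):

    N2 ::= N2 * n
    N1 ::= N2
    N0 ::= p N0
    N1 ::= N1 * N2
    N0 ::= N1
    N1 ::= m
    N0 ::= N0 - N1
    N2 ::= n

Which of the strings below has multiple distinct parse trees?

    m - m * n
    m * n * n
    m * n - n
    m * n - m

m * n * n

m - m * n: 1 tree
m * n * n: 2 trees
m * n - n: 1 tree
m * n - m: 1 tree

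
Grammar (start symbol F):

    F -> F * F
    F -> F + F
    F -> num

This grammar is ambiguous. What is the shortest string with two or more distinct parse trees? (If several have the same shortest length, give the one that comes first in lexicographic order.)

length 1: no string has ≥2 trees
length 3: no string has ≥2 trees
length 5: num * num * num has 2 parse trees

Two derivations of num * num * num:
  F ⇒ F * F ⇒ F * F * F ⇒ num * F * F ⇒ num * num * F ⇒ num * num * num
  F ⇒ F * F ⇒ num * F ⇒ num * F * F ⇒ num * num * F ⇒ num * num * num

num * num * num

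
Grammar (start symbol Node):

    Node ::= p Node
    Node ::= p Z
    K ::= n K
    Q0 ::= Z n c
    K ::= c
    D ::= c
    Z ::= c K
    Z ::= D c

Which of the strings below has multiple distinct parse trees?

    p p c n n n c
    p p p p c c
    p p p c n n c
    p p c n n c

p p c n n n c: 1 tree
p p p p c c: 2 trees
p p p c n n c: 1 tree
p p c n n c: 1 tree

p p p p c c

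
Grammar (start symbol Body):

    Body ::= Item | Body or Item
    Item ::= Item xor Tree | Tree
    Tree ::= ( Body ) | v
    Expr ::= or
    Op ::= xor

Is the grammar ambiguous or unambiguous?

Unambiguous

(Expr, Op are unreachable from Body, so their rules don't affect L(Body).) The grammar is stratified — Body handles 'or' (left-recursive), Item handles 'xor', Tree atoms. Each operator has a fixed associativity and precedence level, so every string has one parse.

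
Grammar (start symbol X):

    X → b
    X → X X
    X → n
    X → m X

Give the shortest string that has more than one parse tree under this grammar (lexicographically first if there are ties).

b b b

length 1: no string has ≥2 trees
length 2: no string has ≥2 trees
length 3: b b b has 2 parse trees

Two derivations of b b b:
  X ⇒ X X ⇒ b X ⇒ b X X ⇒ b b X ⇒ b b b
  X ⇒ X X ⇒ X X X ⇒ b X X ⇒ b b X ⇒ b b b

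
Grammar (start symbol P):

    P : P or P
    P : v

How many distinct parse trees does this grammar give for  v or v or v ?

2

Parse trees for v or v or v:
  [P [P v] or [P [P v] or [P v]]]
  [P [P [P v] or [P v]] or [P v]]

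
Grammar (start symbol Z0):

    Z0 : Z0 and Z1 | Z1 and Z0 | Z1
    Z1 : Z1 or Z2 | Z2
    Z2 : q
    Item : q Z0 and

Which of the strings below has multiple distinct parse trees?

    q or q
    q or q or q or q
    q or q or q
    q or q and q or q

q or q: 1 tree
q or q or q or q: 1 tree
q or q or q: 1 tree
q or q and q or q: 2 trees

q or q and q or q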